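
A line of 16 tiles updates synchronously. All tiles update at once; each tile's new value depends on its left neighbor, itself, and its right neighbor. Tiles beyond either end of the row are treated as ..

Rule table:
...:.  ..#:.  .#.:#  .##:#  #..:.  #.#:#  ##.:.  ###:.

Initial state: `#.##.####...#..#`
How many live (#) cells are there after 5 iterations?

###.##......#..#
#..##.......#..#
#..#........#..#
#..#........#..#  (fixed point — unchanged through iteration 5)
count of #: 4

4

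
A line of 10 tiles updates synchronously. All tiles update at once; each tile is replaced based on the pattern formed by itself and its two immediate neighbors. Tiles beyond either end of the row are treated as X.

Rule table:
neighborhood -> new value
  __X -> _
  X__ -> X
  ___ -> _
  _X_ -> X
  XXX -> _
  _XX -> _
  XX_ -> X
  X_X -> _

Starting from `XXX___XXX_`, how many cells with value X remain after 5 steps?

step 1: __XX____X_
step 2: X__XX___X_
step 3: XX__XX__X_
step 4: _XX__XX_X_
step 5: __XX__X_X_
count of X: 4

4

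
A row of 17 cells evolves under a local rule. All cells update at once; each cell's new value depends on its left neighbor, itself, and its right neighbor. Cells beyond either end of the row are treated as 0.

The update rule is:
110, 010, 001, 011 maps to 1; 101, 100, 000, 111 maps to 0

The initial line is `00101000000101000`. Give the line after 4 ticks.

01101000001101000
11101000011101000
10101000110101000
10101001110101000

10101001110101000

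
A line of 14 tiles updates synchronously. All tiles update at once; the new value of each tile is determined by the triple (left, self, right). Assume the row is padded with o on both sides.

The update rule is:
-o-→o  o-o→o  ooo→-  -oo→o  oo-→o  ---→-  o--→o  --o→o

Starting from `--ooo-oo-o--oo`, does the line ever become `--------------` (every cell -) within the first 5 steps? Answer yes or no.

ooo-ooooooooo-
--ooo-------oo
ooo-oo-----oo-
--ooooo---oooo
ooo---oo-oo---
step 5 is ooo---oo-oo---, still not uniform -

no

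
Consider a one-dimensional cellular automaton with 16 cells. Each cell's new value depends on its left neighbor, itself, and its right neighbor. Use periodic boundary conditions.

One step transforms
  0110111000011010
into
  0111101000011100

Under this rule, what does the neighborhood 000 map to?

At position 8 the neighborhood is 000; the next row has 0 there.

0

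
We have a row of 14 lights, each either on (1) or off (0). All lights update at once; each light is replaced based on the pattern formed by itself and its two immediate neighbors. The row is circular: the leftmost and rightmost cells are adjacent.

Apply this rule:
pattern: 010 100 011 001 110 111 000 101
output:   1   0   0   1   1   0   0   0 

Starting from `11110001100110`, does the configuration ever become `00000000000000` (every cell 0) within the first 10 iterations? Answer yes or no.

no

00010010101010
00110110101010
01010010101010
11010110101010
01010010101010  (repeats iteration 3; period 2)
iteration 10: 11010110101010
iteration 10 is 11010110101010, still not uniform 0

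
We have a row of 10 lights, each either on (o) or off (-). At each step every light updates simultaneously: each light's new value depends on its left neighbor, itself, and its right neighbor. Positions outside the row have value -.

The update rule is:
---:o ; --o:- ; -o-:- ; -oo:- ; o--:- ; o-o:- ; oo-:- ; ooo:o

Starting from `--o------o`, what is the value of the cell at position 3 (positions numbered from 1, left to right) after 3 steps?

-

step 1: o---oooo--
step 2: --o--oo--o
step 3: o---------
position 3 holds -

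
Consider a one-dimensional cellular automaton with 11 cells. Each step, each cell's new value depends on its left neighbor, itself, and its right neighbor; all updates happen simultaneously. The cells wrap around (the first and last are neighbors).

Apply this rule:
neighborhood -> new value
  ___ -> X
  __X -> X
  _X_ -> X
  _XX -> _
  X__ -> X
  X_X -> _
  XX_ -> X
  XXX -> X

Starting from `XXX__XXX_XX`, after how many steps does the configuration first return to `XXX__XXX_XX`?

22

XXXXX_XX__X
XXXXX__XXX_
_XXXXXX_XX_
X_XXXXX__XX
X__XXXXXX_X
XXX_XXXXX__
_XX__XXXXXX
__XXX_XXXXX
XX_XX__XXXX
XX__XXX_XXX
XXXX_XX__XX
XXXX__XXX_X
XXXXXX_XX__
_XXXXX__XXX
__XXXXXX_XX
XX_XXXXX__X
XX__XXXXXX_
_XXX_XXXXX_
X_XX__XXXXX
X__XXX_XXXX
XXX_XX__XXX
XXX__XXX_XX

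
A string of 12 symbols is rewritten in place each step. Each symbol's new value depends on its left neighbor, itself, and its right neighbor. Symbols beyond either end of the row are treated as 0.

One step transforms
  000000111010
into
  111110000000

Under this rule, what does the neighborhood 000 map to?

1

At position 0 the neighborhood is 000; the next row has 1 there.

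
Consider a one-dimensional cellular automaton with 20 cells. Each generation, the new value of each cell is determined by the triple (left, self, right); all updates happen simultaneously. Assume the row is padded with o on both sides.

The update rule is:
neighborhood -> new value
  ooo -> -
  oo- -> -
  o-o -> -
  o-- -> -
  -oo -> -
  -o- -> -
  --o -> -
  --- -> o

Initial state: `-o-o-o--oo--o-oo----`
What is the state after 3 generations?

-----------------oo-

-----------------oo-
-ooooooooooooooo----
-----------------oo-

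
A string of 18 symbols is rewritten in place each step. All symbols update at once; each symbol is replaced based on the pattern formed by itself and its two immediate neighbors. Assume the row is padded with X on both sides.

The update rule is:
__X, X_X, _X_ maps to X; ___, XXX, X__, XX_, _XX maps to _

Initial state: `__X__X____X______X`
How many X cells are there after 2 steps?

6

_XX_XX___XX_____X_
X__X____X______XXX
count of X: 6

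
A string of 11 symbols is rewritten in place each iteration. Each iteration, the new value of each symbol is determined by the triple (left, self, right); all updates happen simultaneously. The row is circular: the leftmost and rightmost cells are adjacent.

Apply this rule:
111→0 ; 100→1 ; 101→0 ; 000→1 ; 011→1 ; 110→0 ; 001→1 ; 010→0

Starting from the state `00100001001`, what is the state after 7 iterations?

11011011110

iteration 1: 11011110110
iteration 2: 10010000100
iteration 3: 01101111011
iteration 4: 01001000010
iteration 5: 10110111101
iteration 6: 00100100001
iteration 7: 11011011110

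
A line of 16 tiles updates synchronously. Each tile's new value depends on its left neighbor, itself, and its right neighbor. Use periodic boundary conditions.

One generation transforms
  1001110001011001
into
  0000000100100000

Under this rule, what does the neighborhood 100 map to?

0

At position 1 the neighborhood is 100; the next row has 0 there.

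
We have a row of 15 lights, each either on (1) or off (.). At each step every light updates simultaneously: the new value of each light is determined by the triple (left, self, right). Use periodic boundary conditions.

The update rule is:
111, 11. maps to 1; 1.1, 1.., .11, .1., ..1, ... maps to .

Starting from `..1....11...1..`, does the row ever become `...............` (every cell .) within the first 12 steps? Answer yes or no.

step 1: ........1......
step 2: ...............
all cells are . at step 2

yes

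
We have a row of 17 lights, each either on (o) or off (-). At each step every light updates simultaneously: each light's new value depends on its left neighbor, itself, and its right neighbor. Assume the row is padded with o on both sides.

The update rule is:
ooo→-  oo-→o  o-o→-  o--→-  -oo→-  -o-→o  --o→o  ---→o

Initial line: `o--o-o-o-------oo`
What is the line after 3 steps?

o-oo-o-o-oooooo--

o-oo-o-o-oooooo--
o--o-o-o------o-o
o-oo-o-o-oooooo--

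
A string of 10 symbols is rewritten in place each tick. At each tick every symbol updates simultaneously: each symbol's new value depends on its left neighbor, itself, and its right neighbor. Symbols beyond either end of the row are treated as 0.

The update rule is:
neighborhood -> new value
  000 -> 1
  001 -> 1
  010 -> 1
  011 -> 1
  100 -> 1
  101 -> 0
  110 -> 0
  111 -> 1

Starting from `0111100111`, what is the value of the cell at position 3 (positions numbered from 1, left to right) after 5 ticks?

1111011110
1110011101
1101111001
1001110111
1111100110
position 3 holds 1

1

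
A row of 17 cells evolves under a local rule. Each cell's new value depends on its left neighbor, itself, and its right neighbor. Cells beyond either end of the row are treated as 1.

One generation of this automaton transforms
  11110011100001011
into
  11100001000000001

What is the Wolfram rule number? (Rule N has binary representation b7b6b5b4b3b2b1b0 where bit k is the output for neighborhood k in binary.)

128

position 0: 111 → 1  (bit 7 = 1)
position 3: 110 → 0  (bit 6 = 0)
position 14: 101 → 0  (bit 5 = 0)
position 4: 100 → 0  (bit 4 = 0)
position 6: 011 → 0  (bit 3 = 0)
position 13: 010 → 0  (bit 2 = 0)
position 5: 001 → 0  (bit 1 = 0)
position 10: 000 → 0  (bit 0 = 0)
bits b7..b0 = 10000000 = 128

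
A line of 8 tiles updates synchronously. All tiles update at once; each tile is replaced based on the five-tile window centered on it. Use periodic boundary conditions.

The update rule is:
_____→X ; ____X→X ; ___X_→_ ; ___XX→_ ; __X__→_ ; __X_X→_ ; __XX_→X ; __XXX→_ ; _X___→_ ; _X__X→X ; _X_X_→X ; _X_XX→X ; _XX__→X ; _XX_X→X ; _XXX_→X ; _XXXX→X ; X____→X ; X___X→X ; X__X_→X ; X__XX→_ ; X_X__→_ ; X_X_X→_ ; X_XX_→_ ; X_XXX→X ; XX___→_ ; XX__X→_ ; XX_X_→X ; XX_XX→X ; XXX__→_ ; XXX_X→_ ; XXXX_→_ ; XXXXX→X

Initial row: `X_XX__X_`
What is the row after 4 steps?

X_X_X_X_

_X_X_X_X
X_X_X_X_
_X_X_X_X  (repeats step 1; period 2)
step 4: X_X_X_X_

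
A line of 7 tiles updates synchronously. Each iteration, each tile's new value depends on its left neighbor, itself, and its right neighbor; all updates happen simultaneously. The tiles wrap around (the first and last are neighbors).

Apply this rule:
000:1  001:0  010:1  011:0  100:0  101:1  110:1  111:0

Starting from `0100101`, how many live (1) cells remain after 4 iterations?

1100111
0100000
0101111
1110001
count of 1: 4

4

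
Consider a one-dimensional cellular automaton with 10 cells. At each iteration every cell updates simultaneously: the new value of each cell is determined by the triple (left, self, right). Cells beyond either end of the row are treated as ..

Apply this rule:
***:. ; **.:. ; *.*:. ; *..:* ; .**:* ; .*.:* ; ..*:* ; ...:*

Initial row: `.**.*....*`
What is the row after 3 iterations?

iteration 1: **..******
iteration 2: *.***.....
iteration 3: *.*..*****

*.*..*****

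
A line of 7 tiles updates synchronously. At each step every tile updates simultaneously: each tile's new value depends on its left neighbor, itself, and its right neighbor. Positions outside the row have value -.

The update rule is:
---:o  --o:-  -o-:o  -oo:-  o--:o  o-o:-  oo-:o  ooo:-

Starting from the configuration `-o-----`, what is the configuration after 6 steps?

-oooooo
------o
ooooo-o
----o-o
ooo-o-o
--o-o-o

--o-o-o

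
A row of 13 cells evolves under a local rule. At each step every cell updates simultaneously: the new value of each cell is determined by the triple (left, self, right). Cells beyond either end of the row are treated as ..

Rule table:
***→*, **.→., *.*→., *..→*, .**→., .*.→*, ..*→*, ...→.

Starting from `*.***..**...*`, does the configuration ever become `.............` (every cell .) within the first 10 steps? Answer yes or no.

no

*..*.**..*.**
****...***...
.**.*.*.*.*..
*...*.*.*.**.
**.**.*.*...*
......*.**.**
.....**......
....*..*.....
...******....
..*.****.*...
step 10 is ..*.****.*..., still not uniform .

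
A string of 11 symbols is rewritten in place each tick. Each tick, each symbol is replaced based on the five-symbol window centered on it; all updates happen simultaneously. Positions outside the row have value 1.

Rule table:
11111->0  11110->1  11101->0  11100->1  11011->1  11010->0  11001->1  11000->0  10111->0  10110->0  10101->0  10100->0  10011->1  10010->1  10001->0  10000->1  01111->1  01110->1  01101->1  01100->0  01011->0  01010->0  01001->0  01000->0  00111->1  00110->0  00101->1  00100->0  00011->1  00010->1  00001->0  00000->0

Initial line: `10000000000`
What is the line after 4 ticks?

10100000001
00001000011
01010010111
00000110010

00000110010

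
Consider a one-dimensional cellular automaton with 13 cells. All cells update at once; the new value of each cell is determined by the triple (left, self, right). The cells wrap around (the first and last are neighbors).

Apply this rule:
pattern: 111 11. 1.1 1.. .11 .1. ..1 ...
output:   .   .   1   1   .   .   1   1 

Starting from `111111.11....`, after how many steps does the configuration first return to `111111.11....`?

step 1: ......1..1111
step 2: 111111.11....

2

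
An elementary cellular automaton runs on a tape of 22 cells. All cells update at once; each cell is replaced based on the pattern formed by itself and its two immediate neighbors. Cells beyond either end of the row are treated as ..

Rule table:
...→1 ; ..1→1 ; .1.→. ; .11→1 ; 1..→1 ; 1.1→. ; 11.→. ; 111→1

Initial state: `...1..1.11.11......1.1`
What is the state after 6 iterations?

1.11.11..11111.111.111

iteration 1: 111.11..1..1.111111...
iteration 2: 11..1.11.11..11111.111
iteration 3: 1.11..1..1.111111..11.
iteration 4: ..1.11.11..11111.111.1
iteration 5: 11..1..1.111111..11...
iteration 6: 1.11.11..11111.111.111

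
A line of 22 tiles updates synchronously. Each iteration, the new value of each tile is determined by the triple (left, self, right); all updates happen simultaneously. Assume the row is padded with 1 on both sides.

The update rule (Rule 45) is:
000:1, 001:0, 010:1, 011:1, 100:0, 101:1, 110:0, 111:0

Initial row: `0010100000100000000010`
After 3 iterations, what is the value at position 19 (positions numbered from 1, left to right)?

iteration 1: 0011101110101111111011
iteration 2: 0010011001111000000110
iteration 3: 0010010001000011110101
position 19 holds 0

0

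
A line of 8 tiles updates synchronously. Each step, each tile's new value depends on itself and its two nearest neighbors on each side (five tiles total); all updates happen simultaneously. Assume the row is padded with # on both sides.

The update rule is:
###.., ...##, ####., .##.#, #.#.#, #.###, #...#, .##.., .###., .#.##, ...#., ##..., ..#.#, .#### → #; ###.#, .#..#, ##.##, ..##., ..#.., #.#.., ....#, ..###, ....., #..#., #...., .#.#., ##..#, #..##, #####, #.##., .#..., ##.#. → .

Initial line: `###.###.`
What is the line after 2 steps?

.#..##..
.....#..

.....#..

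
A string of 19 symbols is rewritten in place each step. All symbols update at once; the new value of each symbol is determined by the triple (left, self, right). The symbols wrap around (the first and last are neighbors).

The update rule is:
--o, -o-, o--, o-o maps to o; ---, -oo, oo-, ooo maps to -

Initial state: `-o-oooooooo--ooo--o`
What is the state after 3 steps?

--ooo----oooooooo--

ooo--------oo---ooo
---o------o--o-o---
--ooo----oooooooo--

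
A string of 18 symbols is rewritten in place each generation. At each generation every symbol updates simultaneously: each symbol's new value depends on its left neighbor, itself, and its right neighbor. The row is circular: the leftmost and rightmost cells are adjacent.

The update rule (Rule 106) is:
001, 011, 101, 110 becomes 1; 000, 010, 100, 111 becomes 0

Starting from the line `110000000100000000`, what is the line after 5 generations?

000010000000011101

generation 1: 110000001000000001
generation 2: 010000010000000011
generation 3: 100000100000000111
generation 4: 100001000000001100
generation 5: 000010000000011101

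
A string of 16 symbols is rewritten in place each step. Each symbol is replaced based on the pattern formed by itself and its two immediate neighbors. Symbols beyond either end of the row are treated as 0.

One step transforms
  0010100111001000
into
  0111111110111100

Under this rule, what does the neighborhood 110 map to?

At position 9 the neighborhood is 110; the next row has 0 there.

0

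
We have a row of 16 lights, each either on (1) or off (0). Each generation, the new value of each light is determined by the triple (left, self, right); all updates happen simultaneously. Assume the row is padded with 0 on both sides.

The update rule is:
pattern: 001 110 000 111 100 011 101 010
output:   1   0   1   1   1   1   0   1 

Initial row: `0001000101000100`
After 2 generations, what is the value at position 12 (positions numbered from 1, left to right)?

1

1111111101111111
1111111001111110
position 12 holds 1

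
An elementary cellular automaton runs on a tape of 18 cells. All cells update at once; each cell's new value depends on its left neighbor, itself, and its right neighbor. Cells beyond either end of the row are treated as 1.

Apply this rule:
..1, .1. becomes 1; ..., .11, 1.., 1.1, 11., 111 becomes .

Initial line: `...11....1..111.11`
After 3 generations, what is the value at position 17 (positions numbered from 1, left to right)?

1

..1.....11.1......
.11....1...1.....1
......11..11....1.
position 17 holds 1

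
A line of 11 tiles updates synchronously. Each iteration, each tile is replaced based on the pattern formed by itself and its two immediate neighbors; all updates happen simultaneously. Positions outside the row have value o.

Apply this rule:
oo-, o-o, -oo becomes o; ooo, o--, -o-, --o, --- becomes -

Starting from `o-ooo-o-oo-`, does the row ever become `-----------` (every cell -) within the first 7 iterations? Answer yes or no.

yes

ooo-oo-oooo
--oooooo---
--o----o---
-----------
all cells are - at iteration 4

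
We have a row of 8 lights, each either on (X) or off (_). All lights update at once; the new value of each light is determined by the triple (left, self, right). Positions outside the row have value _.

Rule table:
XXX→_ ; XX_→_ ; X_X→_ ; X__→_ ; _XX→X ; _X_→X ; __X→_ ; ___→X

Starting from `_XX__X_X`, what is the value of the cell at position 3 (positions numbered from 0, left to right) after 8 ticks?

_X___X_X
_X_X_X_X
_X_X_X_X  (fixed point — unchanged through tick 8)
position 3 holds X

X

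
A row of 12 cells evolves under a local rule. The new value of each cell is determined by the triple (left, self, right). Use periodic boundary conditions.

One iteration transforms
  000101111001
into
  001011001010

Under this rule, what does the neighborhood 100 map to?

0

At position 0 the neighborhood is 100; the next row has 0 there.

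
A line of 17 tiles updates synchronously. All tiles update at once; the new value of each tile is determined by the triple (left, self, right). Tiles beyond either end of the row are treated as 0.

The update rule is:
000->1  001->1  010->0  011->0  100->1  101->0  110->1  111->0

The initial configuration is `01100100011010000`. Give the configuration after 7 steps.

10111011101001111
00001000100110001
11110111011011110
00010001001000011
11101110110111101
00100010010000100
11011101101111011

11011101101111011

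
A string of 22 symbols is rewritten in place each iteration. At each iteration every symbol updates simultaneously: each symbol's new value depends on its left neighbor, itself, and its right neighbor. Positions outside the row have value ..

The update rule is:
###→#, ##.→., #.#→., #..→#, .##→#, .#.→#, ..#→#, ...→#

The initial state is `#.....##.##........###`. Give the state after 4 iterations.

#######..#.##########.
######.###.#########.#
#####..##..########..#
####.###.#########.###

####.###.#########.###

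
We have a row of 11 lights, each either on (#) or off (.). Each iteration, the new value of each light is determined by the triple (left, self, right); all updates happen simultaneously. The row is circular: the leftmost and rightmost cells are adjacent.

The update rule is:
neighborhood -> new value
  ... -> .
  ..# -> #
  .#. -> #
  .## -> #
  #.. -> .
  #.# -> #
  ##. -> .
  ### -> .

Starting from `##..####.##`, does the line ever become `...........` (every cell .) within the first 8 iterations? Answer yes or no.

...##...##.
..##...##..
.##...##...
##...##....
#...##....#
...##....##
..##....##.
.##....##..
iteration 8 is .##....##.., still not uniform .

no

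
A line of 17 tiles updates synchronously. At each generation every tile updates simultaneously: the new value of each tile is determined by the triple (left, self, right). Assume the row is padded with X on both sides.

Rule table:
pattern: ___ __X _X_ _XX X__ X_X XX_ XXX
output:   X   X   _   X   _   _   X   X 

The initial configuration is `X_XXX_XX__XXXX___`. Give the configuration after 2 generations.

X_XXX_XX_XXXXX_XX

X_XXX_XX_XXXXX_XX
X_XXX_XX_XXXXX_XX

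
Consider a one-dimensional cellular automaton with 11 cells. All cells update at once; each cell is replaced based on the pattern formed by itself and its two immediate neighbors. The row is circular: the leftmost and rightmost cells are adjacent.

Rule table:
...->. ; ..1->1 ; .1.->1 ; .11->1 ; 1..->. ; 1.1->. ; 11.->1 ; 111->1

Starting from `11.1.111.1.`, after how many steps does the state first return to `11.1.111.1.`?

1

step 1: 11.1.111.1.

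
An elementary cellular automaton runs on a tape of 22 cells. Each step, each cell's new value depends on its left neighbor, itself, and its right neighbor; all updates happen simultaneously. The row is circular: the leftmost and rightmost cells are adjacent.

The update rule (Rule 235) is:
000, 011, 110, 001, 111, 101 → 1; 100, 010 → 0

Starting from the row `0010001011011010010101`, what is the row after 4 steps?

0100110111111100101010
1001111111111101010100
0011111111111110101001
0111111111111111010010

0111111111111111010010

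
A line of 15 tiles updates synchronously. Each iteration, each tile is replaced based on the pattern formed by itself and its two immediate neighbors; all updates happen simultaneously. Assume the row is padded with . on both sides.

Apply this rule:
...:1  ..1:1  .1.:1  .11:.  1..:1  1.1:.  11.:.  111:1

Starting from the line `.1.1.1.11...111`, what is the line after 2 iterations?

11.1.1...111.1.
...1.1111.1..11

...1.1111.1..11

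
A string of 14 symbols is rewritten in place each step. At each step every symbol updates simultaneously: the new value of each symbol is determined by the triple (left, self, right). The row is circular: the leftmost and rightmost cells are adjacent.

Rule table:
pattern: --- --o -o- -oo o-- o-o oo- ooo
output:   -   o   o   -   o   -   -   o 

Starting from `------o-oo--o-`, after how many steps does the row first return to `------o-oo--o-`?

-----oo---oooo
o---o--o-o-oo-
oo-ooooo-o----
----ooo--oo--o
o--o-o-oo--ooo
-ooo-o---oo-oo
--o--oo-o-----
-oooo---oo----
o-oo-o-o--o---
o----o-ooooo-o
-o--oo--ooo---
oooo--oo-o-o--
-oo-oo---o-ooo
------o-oo--o-

14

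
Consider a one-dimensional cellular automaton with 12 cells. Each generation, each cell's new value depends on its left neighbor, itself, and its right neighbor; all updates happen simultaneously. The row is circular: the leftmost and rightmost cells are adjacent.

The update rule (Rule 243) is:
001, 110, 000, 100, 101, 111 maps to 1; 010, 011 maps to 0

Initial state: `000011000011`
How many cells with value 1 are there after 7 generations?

10

111101111101
111110111110
011111011111
101111101111
110111110111
111011111011
111101111101
count of 1: 10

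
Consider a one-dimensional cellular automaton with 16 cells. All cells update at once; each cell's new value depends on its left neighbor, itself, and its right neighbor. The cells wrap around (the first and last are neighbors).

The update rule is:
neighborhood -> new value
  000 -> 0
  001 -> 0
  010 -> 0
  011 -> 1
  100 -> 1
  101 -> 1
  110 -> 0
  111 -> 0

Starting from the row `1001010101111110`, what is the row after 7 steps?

0100101011000001
1010010110100000
0101001101010000
0010101010101000
0001010101010100
0000101010101010
0000010101010101

0000010101010101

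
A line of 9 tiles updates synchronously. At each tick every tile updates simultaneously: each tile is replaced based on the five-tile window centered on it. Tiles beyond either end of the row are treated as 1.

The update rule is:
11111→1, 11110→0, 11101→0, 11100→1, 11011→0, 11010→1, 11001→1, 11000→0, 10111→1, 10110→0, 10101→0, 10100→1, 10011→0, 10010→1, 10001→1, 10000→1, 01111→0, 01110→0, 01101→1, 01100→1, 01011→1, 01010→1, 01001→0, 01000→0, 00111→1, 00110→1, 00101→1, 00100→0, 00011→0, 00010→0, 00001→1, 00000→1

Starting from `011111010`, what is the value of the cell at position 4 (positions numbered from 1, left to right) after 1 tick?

1

010100101
position 4 holds 1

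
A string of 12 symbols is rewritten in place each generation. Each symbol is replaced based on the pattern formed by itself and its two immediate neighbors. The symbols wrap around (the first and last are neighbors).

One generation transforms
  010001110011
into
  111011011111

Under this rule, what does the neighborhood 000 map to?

0

At position 3 the neighborhood is 000; the next row has 0 there.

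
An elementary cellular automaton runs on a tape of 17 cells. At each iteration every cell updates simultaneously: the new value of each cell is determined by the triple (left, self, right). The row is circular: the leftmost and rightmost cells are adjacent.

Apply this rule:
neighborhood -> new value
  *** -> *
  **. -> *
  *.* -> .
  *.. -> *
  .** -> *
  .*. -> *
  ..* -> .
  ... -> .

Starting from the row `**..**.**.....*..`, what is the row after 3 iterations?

***.**.*****..**.

***.**.***....**.
***.**.****...**.
***.**.*****..**.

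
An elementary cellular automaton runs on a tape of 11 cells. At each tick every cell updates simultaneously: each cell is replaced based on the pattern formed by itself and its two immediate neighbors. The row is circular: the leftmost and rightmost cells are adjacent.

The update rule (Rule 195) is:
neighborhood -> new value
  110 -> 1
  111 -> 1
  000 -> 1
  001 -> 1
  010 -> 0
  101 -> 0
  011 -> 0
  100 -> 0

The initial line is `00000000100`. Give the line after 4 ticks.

11111111001
11111111010
01111111000
10111111011

10111111011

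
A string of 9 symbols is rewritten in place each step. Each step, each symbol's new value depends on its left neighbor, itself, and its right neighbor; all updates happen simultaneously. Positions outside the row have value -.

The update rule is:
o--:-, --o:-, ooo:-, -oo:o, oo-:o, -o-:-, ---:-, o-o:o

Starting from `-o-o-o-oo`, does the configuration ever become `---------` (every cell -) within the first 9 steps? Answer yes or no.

yes

--o-o-ooo
---o-oo-o
----oooo-
----o--o-
---------
all cells are - at step 5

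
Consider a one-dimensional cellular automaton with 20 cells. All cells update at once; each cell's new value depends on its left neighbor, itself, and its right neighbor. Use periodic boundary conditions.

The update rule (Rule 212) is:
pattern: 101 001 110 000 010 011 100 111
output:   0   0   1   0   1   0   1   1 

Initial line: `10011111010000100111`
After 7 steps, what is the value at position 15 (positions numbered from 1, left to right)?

0

11001111011000110011
11100111001100011001
11110011100110001100
01111001110011000110
00111100111001100011
10011110011100110001
11001111001110011000
position 15 holds 0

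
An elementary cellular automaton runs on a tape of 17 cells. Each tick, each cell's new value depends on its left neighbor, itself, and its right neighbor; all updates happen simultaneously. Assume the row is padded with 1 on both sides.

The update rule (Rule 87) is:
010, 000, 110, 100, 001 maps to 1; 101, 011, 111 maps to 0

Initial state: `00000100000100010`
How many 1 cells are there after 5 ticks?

16

11111111111111110
00000000000000010
11111111111111110  (repeats tick 1; period 2)
tick 5: 11111111111111110
count of 1: 16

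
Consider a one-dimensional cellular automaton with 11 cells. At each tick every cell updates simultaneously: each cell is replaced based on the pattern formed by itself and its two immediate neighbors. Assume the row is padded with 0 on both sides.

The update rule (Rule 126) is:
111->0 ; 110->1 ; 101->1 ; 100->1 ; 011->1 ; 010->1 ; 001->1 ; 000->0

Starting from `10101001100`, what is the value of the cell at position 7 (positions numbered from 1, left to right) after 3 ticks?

11111111110
10000000011
11000000111
position 7 holds 0

0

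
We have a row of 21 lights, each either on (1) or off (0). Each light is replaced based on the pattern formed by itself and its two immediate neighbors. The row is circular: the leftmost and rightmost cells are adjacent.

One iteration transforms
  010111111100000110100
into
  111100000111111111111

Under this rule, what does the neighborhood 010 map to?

At position 1 the neighborhood is 010; the next row has 1 there.

1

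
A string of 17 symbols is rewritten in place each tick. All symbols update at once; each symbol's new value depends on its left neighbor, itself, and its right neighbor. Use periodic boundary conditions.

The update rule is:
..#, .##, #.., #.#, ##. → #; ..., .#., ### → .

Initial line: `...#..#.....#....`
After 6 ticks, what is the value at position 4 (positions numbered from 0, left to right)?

..#.##.#...#.#...
.#.####.#.#.#.#..
#.##..##.#.#.#.#.
.########.#.#.#.#
##......##.#.#.#.
###....####.#.#.#
position 4 holds .

.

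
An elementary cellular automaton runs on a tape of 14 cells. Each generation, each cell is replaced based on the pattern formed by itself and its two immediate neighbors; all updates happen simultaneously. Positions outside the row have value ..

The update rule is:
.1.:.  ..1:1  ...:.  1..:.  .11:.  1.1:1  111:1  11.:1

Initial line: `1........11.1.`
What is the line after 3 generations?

......1.1.1...

........1.11..
.......1.1.1..
......1.1.1...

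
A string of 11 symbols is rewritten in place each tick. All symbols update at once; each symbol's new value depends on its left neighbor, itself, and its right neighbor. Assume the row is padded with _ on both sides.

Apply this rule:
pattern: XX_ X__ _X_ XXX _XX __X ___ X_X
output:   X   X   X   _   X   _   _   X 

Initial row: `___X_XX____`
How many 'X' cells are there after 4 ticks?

___XXXXX___
___X___XX__
___XX__XXX_
___XXX_X_XX
count of X: 6

6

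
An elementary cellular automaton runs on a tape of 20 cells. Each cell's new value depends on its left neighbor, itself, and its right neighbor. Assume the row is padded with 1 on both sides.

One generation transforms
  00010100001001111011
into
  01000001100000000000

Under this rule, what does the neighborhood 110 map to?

At position 16 the neighborhood is 110; the next row has 0 there.

0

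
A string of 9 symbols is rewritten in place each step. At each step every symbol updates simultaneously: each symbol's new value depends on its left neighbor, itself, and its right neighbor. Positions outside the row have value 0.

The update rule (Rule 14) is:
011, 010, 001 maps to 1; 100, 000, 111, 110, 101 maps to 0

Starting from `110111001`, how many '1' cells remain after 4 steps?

step 1: 100100011
step 2: 101100110
step 3: 101001100
step 4: 101011000
count of 1: 4

4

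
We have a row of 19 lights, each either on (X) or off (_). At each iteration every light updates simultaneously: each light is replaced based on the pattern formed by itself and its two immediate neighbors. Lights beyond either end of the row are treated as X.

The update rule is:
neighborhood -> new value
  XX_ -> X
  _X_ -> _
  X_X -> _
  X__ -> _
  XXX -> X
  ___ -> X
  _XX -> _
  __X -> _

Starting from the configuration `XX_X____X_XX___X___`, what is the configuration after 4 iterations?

XX___XX____X_X___X_
XX_X__X_XX_____X___
XX_______X_XXX___X_
XX_XXXXX____XX_X___

XX_XXXXX____XX_X___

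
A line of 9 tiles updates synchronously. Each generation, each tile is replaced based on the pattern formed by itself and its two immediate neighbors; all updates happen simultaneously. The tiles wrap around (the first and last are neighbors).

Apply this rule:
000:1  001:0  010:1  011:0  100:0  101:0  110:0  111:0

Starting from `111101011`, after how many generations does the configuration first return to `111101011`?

2

000001000
111101011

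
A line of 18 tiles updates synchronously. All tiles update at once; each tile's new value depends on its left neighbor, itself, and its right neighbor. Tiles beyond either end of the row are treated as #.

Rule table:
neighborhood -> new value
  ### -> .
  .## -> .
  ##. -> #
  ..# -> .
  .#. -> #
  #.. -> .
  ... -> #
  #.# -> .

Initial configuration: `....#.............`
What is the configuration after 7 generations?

.##.#.###########.
..#.#...........#.
..#.#.#########.#.
..#.#.........#.#.
..#.#.#######.#.#.
..#.#.......#.#.#.
..#.#.#####.#.#.#.

..#.#.#####.#.#.#.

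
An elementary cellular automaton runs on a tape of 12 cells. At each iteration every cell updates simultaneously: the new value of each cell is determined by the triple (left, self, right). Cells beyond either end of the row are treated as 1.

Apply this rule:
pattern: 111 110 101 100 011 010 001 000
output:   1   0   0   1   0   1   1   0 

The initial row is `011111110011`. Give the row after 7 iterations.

iteration 1: 001111101101
iteration 2: 110111000000
iteration 3: 100010100001
iteration 4: 010110110010
iteration 5: 010000001110
iteration 6: 011000010100
iteration 7: 000100110111

000100110111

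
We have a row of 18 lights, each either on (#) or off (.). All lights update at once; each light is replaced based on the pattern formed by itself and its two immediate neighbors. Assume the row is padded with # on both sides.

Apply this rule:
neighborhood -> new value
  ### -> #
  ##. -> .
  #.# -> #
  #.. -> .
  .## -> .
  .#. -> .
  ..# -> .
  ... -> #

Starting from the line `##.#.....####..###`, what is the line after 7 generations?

#.#..###..##....##
.#....#......##..#
#..##...####......
......#..##..####.
.####.........##.#
#.##..#######...#.
.#.....#####..#..#

.#.....#####..#..#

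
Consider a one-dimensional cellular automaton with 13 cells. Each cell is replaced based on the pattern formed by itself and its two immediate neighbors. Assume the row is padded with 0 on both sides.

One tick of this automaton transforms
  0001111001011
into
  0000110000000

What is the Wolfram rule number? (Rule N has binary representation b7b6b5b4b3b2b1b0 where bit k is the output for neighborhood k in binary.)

position 4: 111 → 1  (bit 7 = 1)
position 6: 110 → 0  (bit 6 = 0)
position 10: 101 → 0  (bit 5 = 0)
position 7: 100 → 0  (bit 4 = 0)
position 3: 011 → 0  (bit 3 = 0)
position 9: 010 → 0  (bit 2 = 0)
position 2: 001 → 0  (bit 1 = 0)
position 0: 000 → 0  (bit 0 = 0)
bits b7..b0 = 10000000 = 128

128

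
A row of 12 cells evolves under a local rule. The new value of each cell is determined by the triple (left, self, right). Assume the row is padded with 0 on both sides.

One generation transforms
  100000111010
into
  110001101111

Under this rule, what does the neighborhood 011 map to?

At position 6 the neighborhood is 011; the next row has 1 there.

1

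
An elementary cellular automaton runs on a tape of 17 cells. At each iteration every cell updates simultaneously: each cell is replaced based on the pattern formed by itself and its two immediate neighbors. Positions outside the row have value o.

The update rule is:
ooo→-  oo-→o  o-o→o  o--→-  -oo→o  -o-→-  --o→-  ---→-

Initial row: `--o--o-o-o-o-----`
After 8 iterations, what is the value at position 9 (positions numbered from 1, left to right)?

iteration 1: ------o-o-o------
iteration 2: -------o-o-------
iteration 3: --------o--------
iteration 4: -----------------
iteration 5: -----------------  (fixed point — unchanged through iteration 8)
position 9 holds -

-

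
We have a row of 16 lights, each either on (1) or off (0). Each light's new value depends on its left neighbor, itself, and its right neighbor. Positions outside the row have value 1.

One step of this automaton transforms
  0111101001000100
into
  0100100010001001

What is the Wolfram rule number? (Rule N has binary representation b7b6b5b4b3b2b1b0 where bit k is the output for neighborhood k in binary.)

position 2: 111 → 0  (bit 7 = 0)
position 4: 110 → 1  (bit 6 = 1)
position 0: 101 → 0  (bit 5 = 0)
position 7: 100 → 0  (bit 4 = 0)
position 1: 011 → 1  (bit 3 = 1)
position 6: 010 → 0  (bit 2 = 0)
position 8: 001 → 1  (bit 1 = 1)
position 11: 000 → 0  (bit 0 = 0)
bits b7..b0 = 01001010 = 74

74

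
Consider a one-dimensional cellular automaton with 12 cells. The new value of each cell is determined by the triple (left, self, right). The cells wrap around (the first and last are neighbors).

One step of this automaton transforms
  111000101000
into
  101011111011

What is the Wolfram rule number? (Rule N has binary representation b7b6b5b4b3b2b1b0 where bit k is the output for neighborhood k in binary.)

111

position 1: 111 → 0  (bit 7 = 0)
position 2: 110 → 1  (bit 6 = 1)
position 7: 101 → 1  (bit 5 = 1)
position 3: 100 → 0  (bit 4 = 0)
position 0: 011 → 1  (bit 3 = 1)
position 6: 010 → 1  (bit 2 = 1)
position 5: 001 → 1  (bit 1 = 1)
position 4: 000 → 1  (bit 0 = 1)
bits b7..b0 = 01101111 = 111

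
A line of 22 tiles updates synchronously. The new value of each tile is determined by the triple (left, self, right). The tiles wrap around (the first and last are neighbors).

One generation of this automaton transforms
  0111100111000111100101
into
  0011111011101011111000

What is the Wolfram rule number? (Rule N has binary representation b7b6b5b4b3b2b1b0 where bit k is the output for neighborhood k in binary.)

position 2: 111 → 1  (bit 7 = 1)
position 4: 110 → 1  (bit 6 = 1)
position 0: 101 → 0  (bit 5 = 0)
position 5: 100 → 1  (bit 4 = 1)
position 1: 011 → 0  (bit 3 = 0)
position 19: 010 → 0  (bit 2 = 0)
position 6: 001 → 1  (bit 1 = 1)
position 11: 000 → 0  (bit 0 = 0)
bits b7..b0 = 11010010 = 210

210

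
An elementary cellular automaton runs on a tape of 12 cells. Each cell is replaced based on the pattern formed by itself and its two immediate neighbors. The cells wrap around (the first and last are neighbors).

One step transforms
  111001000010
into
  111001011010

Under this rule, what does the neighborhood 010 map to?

At position 5 the neighborhood is 010; the next row has 1 there.

1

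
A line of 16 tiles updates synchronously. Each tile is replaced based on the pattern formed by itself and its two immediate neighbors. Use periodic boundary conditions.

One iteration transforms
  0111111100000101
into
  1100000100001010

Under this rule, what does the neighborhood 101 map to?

At position 0 the neighborhood is 101; the next row has 1 there.

1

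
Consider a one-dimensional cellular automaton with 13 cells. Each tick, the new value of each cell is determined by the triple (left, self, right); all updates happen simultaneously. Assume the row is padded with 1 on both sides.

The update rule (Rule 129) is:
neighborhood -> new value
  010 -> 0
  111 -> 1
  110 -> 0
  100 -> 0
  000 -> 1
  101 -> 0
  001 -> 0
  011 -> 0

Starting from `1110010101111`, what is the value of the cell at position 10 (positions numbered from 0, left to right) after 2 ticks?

0

tick 1: 1100000000111
tick 2: 1001111110011
position 10 holds 0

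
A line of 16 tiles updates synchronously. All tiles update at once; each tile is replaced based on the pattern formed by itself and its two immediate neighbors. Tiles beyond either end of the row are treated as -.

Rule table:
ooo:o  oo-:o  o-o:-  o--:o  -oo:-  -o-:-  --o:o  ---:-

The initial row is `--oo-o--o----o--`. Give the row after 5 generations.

-o---o-o--oo-oo-

-o-o--oo-o--o-o-
o---oo-o--oo---o
-o-o-o--oo-oo-o-
o-----oo-o--o--o
-o---o-o--oo-oo-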